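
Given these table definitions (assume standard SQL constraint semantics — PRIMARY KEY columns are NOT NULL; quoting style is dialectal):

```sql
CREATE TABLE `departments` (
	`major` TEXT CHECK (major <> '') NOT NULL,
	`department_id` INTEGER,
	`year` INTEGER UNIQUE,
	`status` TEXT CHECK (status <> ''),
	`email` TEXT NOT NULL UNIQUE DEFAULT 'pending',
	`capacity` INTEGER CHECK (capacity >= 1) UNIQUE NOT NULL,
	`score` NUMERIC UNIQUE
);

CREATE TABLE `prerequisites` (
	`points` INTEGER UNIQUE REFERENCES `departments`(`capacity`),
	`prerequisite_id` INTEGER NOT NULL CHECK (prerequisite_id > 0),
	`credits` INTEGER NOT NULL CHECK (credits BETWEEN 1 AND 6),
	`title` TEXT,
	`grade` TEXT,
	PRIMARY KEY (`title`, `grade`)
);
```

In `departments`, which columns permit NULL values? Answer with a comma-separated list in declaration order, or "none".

- major: declared NOT NULL → not nullable.
- department_id: no NOT NULL constraint applies → nullable.
- year: UNIQUE does not imply NOT NULL → nullable.
- status: CHECK does not forbid NULL (a CHECK constraint passes when its expression is NULL) → nullable.
- email: declared NOT NULL → not nullable.
- capacity: declared NOT NULL → not nullable.
- score: UNIQUE does not imply NOT NULL → nullable.

department_id, year, status, score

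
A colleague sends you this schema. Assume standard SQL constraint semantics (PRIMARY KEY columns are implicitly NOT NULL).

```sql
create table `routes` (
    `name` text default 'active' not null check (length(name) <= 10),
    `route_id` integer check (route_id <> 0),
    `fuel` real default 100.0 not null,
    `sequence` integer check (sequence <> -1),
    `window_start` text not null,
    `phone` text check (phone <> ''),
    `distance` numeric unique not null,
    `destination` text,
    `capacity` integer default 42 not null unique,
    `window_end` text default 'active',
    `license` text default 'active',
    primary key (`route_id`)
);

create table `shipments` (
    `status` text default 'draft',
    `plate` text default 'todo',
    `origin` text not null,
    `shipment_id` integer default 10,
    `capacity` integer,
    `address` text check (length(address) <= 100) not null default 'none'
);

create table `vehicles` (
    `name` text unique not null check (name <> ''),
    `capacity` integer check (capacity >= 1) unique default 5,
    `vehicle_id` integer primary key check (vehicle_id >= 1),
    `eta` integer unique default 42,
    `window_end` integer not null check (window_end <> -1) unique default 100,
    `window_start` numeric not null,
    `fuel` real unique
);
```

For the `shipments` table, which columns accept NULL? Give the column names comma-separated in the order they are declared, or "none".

status, plate, shipment_id, capacity

- status: DEFAULT only fills an omitted column; an explicit NULL is still allowed → nullable.
- plate: DEFAULT only fills an omitted column; an explicit NULL is still allowed → nullable.
- origin: declared NOT NULL → not nullable.
- shipment_id: DEFAULT only fills an omitted column; an explicit NULL is still allowed → nullable.
- capacity: no NOT NULL constraint applies → nullable.
- address: declared NOT NULL → not nullable.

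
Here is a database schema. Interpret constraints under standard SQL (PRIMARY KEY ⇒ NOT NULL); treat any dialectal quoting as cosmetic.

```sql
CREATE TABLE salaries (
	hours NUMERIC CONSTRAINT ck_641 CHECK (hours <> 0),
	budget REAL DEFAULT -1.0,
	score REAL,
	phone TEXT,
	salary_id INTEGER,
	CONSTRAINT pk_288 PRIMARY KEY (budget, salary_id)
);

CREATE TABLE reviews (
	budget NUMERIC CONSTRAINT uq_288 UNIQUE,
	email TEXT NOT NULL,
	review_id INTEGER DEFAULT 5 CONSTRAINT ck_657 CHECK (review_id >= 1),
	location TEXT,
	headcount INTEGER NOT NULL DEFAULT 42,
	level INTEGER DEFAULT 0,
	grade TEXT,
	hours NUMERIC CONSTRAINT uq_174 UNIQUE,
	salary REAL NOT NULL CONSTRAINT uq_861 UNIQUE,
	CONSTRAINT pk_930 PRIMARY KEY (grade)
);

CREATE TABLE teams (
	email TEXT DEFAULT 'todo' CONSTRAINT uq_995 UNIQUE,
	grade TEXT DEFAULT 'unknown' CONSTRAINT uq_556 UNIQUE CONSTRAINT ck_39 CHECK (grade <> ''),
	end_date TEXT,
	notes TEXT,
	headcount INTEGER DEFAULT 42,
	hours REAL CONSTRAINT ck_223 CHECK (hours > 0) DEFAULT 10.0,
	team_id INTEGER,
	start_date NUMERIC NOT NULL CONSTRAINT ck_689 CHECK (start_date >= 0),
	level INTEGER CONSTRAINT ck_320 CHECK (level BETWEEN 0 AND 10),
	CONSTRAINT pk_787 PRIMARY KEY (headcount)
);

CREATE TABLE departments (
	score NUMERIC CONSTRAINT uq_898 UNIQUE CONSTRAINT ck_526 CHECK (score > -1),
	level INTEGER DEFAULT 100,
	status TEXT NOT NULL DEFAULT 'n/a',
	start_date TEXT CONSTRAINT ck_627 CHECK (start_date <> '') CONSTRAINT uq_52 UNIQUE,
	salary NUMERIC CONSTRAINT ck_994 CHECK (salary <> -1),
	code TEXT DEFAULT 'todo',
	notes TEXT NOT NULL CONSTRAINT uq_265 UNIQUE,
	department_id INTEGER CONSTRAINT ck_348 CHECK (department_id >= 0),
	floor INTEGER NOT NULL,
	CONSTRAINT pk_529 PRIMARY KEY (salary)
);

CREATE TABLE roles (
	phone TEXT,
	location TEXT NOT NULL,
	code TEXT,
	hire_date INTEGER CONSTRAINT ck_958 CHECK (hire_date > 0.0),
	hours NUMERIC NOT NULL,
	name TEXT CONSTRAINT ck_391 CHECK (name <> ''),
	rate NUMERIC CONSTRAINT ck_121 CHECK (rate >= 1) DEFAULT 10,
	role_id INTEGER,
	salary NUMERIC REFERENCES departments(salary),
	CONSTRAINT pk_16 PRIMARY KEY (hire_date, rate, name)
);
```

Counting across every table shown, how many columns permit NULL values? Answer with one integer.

24

salaries: 3 nullable (hours, score, phone — PK (budget, salary_id) and explicit NOT NULL columns excluded).
reviews: 5 nullable (budget, review_id, location, level, hours — PK (grade) and explicit NOT NULL columns excluded).
teams: 7 nullable (email, grade, end_date, notes, hours, team_id, level — PK (headcount) and explicit NOT NULL columns excluded).
departments: 5 nullable (score, level, start_date, code, department_id — PK (salary) and explicit NOT NULL columns excluded).
roles: 4 nullable (phone, code, role_id, salary — PK (hire_date, rate, name) and explicit NOT NULL columns excluded).
Total: 3 + 5 + 7 + 5 + 4 = 24.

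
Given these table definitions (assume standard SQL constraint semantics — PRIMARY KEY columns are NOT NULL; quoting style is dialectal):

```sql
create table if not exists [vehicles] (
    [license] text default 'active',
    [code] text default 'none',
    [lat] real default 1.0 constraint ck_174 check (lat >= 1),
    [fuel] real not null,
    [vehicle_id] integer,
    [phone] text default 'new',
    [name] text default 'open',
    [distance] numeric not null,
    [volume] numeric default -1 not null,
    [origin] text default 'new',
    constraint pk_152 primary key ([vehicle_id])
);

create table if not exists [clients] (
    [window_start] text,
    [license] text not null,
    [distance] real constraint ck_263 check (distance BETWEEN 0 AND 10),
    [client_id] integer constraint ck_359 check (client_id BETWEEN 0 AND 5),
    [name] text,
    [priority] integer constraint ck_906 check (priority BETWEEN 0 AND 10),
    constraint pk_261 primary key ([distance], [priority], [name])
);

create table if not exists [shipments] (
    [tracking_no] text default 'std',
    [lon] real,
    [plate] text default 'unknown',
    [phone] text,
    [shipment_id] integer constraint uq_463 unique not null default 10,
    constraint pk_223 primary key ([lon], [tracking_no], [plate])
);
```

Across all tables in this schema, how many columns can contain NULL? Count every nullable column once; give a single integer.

vehicles: 6 nullable (license, code, lat, phone, name, origin — PK (vehicle_id) and explicit NOT NULL columns excluded).
clients: 2 nullable (window_start, client_id — PK (distance, priority, name) and explicit NOT NULL columns excluded).
shipments: 1 nullable (phone — PK (lon, tracking_no, plate) and explicit NOT NULL columns excluded).
Total: 6 + 2 + 1 = 9.

9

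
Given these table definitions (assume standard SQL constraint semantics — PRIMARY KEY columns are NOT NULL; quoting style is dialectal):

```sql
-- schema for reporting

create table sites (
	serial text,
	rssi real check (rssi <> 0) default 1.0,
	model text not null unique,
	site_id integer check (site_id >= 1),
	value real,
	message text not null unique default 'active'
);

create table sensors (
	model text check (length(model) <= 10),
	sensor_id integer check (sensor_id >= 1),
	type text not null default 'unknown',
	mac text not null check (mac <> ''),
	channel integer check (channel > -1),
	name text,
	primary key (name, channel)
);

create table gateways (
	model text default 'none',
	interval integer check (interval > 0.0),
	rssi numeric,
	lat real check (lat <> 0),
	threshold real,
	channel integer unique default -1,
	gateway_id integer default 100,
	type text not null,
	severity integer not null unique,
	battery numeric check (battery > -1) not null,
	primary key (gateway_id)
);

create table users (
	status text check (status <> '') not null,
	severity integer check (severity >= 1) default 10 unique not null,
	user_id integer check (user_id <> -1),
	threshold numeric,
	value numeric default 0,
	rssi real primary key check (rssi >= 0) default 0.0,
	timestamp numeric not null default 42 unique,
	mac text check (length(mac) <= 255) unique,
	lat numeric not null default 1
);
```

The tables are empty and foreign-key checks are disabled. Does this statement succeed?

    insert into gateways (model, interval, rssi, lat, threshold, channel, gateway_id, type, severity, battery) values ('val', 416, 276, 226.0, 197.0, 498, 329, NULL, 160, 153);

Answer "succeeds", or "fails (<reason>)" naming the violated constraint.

fails (NOT NULL on type)

type is explicitly set to NULL, but type is declared NOT NULL.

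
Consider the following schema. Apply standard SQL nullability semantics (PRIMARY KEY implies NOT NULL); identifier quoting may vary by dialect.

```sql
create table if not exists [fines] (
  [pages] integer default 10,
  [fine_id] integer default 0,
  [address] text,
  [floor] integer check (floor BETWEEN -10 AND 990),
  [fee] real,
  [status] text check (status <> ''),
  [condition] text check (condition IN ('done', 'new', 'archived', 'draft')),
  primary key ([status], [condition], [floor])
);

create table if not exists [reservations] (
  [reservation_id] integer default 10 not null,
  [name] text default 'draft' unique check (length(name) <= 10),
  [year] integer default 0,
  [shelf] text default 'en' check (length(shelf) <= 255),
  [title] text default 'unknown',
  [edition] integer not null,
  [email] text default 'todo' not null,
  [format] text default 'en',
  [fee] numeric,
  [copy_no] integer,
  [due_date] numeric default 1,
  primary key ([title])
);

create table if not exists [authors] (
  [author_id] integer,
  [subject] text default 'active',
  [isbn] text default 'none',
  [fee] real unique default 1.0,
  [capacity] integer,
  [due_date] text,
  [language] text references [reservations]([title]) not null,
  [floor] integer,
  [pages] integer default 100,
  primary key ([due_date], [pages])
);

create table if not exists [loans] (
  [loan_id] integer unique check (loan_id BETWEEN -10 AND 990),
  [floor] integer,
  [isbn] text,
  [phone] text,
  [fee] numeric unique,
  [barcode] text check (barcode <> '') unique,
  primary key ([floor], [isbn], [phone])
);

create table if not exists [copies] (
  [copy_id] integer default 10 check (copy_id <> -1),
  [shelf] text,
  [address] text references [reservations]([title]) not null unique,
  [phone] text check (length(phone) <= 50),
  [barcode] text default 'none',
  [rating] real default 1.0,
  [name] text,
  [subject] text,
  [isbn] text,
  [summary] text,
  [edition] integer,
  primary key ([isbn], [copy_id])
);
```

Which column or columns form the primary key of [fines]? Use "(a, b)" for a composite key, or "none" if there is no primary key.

(status, condition, floor)

A table-level PRIMARY KEY clause names 3 columns: status, condition, floor.
This is a composite key — the combination is unique, not each column individually.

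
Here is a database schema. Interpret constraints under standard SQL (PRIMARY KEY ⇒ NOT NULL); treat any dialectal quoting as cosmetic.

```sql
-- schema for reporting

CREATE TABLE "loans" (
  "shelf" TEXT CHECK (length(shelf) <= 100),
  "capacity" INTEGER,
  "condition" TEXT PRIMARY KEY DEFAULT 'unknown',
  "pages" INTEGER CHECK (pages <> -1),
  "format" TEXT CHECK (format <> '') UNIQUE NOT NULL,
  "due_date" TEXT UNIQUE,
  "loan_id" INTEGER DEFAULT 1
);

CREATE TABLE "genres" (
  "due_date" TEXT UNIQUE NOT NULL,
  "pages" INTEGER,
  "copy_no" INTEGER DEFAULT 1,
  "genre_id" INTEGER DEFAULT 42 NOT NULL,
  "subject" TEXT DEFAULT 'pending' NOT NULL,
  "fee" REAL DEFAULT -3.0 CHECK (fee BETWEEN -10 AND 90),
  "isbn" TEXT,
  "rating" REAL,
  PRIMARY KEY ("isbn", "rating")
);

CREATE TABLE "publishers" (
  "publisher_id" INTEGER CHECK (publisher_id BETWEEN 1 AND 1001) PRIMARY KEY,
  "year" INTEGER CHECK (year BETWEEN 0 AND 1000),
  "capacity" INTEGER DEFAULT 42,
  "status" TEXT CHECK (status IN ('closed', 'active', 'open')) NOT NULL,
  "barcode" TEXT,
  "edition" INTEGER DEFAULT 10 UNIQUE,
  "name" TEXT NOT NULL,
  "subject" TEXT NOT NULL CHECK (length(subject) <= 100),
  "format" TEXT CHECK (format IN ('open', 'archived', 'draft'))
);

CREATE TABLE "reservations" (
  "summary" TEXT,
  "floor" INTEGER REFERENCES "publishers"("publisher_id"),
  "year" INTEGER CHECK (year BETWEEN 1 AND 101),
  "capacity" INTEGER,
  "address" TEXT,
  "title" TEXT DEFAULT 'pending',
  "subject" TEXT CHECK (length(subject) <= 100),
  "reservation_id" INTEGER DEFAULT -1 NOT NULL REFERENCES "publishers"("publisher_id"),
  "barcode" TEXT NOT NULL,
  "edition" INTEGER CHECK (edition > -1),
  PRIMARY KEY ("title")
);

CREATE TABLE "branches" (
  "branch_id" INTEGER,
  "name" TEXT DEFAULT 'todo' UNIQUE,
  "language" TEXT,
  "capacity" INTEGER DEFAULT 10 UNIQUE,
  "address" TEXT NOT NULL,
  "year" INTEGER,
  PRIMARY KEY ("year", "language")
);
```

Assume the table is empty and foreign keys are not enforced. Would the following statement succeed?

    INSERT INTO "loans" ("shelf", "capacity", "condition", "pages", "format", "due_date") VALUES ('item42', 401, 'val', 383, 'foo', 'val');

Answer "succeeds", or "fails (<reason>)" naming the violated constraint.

succeeds

NOT NULL columns: condition is supplied; format is supplied.
CHECK constraints: 'item42' satisfies (length(shelf) <= 100); 383 satisfies (pages <> -1); 'foo' satisfies (format <> '').
No constraint is violated.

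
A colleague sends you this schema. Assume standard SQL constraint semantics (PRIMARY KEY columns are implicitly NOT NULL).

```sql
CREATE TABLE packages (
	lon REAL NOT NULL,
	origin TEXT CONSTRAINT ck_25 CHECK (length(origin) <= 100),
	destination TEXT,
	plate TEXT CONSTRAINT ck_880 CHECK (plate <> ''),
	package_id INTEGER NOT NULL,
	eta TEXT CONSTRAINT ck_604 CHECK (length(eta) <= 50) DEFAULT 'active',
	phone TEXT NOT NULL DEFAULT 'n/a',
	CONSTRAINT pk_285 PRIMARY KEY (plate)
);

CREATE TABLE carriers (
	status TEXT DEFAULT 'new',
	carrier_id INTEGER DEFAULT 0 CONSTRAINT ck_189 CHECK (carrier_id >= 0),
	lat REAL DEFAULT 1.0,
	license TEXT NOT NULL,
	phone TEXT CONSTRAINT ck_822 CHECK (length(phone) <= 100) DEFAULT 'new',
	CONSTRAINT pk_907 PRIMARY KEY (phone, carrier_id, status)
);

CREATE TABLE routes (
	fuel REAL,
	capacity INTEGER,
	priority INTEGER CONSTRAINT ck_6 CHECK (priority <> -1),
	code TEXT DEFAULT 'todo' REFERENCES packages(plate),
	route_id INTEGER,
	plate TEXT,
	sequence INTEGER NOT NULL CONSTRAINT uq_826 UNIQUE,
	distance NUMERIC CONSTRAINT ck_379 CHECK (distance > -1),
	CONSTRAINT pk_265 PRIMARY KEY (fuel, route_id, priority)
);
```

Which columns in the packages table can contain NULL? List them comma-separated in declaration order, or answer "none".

origin, destination, eta

- lon: declared NOT NULL → not nullable.
- origin: CHECK does not forbid NULL (a CHECK constraint passes when its expression is NULL) → nullable.
- destination: no NOT NULL constraint applies → nullable.
- plate: part of the PRIMARY KEY, which implies NOT NULL → not nullable.
- package_id: declared NOT NULL → not nullable.
- eta: CHECK does not forbid NULL (a CHECK constraint passes when its expression is NULL) → nullable.
- phone: declared NOT NULL → not nullable.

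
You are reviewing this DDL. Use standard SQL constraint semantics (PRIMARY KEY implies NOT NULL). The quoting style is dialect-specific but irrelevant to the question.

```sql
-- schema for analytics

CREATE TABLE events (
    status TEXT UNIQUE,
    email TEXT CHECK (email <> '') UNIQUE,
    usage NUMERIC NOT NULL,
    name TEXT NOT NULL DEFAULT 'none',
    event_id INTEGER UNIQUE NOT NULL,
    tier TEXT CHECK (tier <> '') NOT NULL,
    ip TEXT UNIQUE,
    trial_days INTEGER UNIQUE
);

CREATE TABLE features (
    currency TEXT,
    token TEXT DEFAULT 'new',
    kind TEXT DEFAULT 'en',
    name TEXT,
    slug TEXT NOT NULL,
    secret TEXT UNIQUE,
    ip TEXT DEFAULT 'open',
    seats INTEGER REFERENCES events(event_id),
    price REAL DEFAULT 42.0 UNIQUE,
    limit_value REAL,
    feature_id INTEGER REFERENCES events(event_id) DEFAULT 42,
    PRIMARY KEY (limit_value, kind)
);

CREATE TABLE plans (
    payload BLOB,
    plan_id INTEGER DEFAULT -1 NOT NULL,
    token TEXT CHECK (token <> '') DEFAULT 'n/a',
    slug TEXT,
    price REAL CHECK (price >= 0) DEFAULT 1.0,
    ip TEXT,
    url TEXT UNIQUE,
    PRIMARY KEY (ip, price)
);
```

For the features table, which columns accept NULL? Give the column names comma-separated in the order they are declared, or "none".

- currency: no NOT NULL constraint applies → nullable.
- token: DEFAULT only fills an omitted column; an explicit NULL is still allowed → nullable.
- kind: part of the PRIMARY KEY, which implies NOT NULL → not nullable.
- name: no NOT NULL constraint applies → nullable.
- slug: declared NOT NULL → not nullable.
- secret: UNIQUE does not imply NOT NULL → nullable.
- ip: DEFAULT only fills an omitted column; an explicit NULL is still allowed → nullable.
- seats: a foreign key column may be NULL unless separately constrained → nullable.
- price: UNIQUE does not imply NOT NULL → nullable.
- limit_value: part of the PRIMARY KEY, which implies NOT NULL → not nullable.
- feature_id: a foreign key column may be NULL unless separately constrained → nullable.

currency, token, name, secret, ip, seats, price, feature_id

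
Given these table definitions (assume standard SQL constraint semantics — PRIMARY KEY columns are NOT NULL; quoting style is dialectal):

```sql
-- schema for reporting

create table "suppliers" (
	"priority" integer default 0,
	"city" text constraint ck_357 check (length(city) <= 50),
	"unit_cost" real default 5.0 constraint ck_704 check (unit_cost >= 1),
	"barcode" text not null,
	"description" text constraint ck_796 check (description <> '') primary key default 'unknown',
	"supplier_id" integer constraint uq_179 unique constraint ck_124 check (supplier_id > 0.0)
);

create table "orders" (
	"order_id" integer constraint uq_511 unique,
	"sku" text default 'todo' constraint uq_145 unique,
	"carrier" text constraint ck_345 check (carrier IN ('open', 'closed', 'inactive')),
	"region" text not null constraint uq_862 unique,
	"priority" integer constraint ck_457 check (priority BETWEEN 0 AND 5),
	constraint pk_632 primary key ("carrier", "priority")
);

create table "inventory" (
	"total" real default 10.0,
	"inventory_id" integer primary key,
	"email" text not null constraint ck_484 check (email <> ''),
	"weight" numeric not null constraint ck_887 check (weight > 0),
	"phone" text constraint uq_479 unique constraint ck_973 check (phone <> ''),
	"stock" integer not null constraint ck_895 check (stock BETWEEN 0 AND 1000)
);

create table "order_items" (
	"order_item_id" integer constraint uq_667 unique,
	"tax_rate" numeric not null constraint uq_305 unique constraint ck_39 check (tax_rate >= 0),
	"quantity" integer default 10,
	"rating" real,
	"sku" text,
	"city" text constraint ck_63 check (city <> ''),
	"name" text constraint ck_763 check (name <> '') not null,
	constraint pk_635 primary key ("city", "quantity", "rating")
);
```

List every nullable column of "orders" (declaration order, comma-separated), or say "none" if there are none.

- order_id: UNIQUE does not imply NOT NULL → nullable.
- sku: UNIQUE does not imply NOT NULL → nullable.
- carrier: part of the PRIMARY KEY, which implies NOT NULL → not nullable.
- region: declared NOT NULL → not nullable.
- priority: part of the PRIMARY KEY, which implies NOT NULL → not nullable.

order_id, sku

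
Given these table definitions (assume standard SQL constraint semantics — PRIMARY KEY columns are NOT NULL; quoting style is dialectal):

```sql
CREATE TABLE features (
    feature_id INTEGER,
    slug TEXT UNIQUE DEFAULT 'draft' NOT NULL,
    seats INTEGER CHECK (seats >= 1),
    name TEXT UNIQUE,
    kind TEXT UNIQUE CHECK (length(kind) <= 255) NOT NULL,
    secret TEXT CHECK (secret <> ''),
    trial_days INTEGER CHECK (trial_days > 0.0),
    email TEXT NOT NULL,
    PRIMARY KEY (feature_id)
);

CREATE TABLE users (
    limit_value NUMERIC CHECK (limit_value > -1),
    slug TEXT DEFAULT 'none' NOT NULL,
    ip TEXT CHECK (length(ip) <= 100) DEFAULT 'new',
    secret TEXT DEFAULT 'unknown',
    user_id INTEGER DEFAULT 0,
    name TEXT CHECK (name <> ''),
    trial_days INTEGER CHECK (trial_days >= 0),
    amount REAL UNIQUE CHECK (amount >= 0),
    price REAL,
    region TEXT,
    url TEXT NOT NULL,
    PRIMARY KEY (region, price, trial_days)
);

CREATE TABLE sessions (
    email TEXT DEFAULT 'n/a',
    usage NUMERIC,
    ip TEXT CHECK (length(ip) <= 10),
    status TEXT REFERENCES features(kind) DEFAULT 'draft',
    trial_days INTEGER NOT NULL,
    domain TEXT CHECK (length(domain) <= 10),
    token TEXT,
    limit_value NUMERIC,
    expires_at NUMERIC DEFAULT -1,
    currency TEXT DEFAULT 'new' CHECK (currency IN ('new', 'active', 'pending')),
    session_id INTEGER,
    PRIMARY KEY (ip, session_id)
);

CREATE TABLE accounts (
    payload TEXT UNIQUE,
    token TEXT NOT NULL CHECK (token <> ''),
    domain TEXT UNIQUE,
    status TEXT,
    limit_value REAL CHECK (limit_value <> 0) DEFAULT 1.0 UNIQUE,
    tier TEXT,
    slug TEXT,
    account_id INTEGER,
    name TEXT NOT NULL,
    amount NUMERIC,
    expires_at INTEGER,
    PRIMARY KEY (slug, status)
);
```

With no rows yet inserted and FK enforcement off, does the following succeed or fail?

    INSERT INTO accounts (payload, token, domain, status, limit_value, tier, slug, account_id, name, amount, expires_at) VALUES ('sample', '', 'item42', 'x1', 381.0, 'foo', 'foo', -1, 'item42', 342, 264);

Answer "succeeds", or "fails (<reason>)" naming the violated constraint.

fails (CHECK on token)

The value '' for token violates CHECK (token <> '').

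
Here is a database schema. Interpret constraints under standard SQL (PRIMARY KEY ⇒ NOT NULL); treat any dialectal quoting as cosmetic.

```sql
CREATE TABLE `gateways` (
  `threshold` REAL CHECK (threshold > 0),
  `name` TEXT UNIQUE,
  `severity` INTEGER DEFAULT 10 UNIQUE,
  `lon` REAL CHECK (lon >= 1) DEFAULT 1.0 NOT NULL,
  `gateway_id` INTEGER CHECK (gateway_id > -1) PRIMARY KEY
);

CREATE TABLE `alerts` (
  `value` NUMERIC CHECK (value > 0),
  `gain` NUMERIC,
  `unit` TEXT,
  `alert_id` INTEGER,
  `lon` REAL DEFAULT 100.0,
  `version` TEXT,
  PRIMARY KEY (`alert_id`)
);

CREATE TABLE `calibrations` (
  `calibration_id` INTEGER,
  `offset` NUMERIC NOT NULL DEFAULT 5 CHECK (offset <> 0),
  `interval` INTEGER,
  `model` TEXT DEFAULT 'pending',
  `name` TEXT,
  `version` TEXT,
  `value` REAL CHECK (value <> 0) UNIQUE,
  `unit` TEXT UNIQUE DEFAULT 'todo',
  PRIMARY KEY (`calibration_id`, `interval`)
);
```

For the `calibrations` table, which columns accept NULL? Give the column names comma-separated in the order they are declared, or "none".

- calibration_id: part of the PRIMARY KEY, which implies NOT NULL → not nullable.
- offset: declared NOT NULL → not nullable.
- interval: part of the PRIMARY KEY, which implies NOT NULL → not nullable.
- model: DEFAULT only fills an omitted column; an explicit NULL is still allowed → nullable.
- name: no NOT NULL constraint applies → nullable.
- version: no NOT NULL constraint applies → nullable.
- value: CHECK does not forbid NULL (a CHECK constraint passes when its expression is NULL) → nullable.
- unit: UNIQUE does not imply NOT NULL → nullable.

model, name, version, value, unit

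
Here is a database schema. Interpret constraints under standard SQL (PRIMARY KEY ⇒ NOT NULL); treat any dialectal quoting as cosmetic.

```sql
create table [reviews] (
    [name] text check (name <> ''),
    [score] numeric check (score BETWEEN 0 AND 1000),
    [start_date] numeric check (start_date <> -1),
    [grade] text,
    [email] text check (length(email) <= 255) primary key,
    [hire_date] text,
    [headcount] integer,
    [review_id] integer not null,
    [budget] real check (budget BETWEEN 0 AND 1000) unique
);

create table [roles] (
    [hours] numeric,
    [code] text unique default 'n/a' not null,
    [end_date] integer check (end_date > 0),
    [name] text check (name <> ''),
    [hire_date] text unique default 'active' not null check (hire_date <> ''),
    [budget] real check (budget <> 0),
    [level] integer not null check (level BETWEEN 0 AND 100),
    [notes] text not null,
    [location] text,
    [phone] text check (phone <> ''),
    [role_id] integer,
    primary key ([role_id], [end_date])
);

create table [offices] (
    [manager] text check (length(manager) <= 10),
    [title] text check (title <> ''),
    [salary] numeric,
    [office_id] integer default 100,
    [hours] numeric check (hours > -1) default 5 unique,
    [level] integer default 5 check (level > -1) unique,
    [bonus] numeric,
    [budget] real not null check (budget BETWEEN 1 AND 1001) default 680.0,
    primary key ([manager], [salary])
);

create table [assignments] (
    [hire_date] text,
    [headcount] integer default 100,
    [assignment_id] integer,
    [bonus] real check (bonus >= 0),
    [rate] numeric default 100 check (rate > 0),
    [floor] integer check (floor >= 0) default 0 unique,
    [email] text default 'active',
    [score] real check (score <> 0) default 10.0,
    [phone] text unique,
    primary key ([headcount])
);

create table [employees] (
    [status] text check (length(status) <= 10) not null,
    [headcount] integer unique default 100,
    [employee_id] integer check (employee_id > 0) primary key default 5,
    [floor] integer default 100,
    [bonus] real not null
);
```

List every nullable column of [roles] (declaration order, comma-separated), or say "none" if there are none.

hours, name, budget, location, phone

- hours: no NOT NULL constraint applies → nullable.
- code: declared NOT NULL → not nullable.
- end_date: part of the PRIMARY KEY, which implies NOT NULL → not nullable.
- name: CHECK does not forbid NULL (a CHECK constraint passes when its expression is NULL) → nullable.
- hire_date: declared NOT NULL → not nullable.
- budget: CHECK does not forbid NULL (a CHECK constraint passes when its expression is NULL) → nullable.
- level: declared NOT NULL → not nullable.
- notes: declared NOT NULL → not nullable.
- location: no NOT NULL constraint applies → nullable.
- phone: CHECK does not forbid NULL (a CHECK constraint passes when its expression is NULL) → nullable.
- role_id: part of the PRIMARY KEY, which implies NOT NULL → not nullable.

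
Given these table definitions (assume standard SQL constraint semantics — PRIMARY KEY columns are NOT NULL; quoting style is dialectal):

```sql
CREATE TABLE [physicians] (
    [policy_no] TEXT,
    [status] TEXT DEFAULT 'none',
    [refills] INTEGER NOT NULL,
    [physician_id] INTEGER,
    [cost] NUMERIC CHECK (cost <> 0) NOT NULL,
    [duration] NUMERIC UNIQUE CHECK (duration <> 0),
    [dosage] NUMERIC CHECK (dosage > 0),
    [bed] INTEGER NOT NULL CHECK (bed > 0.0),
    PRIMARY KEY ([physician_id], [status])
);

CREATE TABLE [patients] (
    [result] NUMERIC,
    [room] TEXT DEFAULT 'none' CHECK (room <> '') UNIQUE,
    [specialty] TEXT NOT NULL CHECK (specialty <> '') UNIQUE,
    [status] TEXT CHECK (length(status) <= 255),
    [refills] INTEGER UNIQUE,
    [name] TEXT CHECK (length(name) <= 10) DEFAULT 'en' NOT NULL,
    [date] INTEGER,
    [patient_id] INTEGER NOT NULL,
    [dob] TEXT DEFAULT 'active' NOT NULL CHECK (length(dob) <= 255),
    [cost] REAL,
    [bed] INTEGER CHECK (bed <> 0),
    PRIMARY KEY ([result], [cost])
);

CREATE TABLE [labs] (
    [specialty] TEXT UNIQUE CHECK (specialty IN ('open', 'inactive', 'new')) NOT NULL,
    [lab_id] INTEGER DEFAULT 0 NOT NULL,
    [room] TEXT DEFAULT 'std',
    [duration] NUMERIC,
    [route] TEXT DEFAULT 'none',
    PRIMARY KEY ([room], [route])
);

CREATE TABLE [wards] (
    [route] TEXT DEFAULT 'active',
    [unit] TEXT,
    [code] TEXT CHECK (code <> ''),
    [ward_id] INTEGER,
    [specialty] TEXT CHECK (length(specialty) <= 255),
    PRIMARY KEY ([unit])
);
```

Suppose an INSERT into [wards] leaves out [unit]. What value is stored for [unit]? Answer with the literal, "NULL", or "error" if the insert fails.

error

unit has no DEFAULT clause.
Omitting it would insert NULL, but it is part of the PRIMARY KEY, so the INSERT fails.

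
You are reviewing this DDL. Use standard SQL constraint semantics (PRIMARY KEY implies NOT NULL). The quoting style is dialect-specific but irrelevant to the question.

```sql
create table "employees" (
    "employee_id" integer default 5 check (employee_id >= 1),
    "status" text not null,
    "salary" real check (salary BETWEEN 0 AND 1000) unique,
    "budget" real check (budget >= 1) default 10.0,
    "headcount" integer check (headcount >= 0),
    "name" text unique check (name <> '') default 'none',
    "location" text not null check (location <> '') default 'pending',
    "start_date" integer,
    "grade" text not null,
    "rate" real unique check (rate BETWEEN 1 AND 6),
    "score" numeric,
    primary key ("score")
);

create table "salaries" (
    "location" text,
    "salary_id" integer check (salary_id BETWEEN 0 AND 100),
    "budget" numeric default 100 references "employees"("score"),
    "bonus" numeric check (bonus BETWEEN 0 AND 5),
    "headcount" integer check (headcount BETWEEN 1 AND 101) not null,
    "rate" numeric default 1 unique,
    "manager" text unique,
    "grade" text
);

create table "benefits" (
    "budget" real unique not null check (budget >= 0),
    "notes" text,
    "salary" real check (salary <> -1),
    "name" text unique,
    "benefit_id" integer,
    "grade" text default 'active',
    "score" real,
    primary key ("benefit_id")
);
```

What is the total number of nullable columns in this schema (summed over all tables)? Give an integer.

19

employees: 7 nullable (employee_id, salary, budget, headcount, name, start_date, rate — PK (score) and explicit NOT NULL columns excluded).
salaries: 7 nullable (location, salary_id, budget, bonus, rate, manager, grade — PK none and explicit NOT NULL columns excluded).
benefits: 5 nullable (notes, salary, name, grade, score — PK (benefit_id) and explicit NOT NULL columns excluded).
Total: 7 + 7 + 5 = 19.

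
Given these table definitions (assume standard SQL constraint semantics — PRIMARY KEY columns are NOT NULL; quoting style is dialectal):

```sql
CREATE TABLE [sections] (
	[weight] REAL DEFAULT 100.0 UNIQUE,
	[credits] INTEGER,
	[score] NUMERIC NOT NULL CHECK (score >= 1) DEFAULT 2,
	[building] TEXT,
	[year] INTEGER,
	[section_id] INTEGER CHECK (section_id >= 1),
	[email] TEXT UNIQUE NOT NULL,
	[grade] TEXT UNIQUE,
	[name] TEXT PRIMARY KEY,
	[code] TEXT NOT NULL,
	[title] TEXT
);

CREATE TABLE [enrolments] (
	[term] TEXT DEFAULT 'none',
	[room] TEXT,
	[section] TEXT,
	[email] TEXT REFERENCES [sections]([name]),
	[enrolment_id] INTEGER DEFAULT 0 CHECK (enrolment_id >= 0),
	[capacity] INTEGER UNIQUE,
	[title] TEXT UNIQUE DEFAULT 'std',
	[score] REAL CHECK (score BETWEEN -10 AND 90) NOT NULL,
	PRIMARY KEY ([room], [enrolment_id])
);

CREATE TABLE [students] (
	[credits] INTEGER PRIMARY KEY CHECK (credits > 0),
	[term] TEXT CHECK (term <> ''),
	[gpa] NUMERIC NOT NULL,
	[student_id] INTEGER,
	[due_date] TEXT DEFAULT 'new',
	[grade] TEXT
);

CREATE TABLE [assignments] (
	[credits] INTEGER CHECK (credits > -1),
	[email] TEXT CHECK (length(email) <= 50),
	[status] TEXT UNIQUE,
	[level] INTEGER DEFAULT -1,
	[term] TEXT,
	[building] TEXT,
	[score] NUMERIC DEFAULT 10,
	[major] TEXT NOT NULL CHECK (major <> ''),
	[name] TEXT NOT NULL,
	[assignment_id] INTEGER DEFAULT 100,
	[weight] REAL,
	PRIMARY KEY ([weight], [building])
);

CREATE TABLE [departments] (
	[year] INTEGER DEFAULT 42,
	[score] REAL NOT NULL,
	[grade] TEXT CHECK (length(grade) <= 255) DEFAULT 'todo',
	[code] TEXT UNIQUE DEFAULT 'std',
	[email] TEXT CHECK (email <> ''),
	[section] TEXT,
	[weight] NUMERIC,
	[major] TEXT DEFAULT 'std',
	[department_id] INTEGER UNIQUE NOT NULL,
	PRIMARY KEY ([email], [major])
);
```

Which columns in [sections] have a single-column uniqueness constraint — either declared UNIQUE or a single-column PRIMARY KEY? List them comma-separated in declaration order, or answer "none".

- weight: declared UNIQUE → unique.
- credits: no UNIQUE or single-column PK constraint.
- score: no UNIQUE or single-column PK constraint.
- building: no UNIQUE or single-column PK constraint.
- year: no UNIQUE or single-column PK constraint.
- section_id: no UNIQUE or single-column PK constraint.
- email: declared UNIQUE → unique.
- grade: declared UNIQUE → unique.
- name: single-column PRIMARY KEY → unique.
- code: no UNIQUE or single-column PK constraint.
- title: no UNIQUE or single-column PK constraint.

weight, email, grade, name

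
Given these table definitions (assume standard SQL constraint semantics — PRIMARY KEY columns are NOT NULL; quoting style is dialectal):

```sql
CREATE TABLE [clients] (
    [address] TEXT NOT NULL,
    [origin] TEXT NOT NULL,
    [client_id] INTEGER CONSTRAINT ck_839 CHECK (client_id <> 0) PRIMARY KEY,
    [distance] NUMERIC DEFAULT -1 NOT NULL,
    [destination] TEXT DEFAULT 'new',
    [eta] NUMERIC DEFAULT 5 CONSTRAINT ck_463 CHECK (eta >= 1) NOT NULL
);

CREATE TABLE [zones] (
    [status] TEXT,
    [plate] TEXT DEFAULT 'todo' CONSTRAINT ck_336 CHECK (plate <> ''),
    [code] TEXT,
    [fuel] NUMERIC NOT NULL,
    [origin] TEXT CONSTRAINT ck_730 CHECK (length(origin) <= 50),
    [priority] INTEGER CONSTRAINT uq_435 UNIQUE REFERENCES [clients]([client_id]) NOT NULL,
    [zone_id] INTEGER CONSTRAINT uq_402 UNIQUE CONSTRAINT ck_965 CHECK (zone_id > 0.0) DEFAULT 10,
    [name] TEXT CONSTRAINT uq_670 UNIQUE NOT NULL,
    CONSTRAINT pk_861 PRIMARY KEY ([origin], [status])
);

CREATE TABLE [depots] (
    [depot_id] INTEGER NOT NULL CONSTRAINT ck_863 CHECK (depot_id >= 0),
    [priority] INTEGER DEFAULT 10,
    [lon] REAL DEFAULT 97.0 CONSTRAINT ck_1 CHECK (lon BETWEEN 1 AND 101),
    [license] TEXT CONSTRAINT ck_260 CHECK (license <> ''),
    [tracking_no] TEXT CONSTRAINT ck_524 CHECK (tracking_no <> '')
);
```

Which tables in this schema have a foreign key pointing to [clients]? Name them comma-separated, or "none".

zones

- zones.priority references clients(client_id).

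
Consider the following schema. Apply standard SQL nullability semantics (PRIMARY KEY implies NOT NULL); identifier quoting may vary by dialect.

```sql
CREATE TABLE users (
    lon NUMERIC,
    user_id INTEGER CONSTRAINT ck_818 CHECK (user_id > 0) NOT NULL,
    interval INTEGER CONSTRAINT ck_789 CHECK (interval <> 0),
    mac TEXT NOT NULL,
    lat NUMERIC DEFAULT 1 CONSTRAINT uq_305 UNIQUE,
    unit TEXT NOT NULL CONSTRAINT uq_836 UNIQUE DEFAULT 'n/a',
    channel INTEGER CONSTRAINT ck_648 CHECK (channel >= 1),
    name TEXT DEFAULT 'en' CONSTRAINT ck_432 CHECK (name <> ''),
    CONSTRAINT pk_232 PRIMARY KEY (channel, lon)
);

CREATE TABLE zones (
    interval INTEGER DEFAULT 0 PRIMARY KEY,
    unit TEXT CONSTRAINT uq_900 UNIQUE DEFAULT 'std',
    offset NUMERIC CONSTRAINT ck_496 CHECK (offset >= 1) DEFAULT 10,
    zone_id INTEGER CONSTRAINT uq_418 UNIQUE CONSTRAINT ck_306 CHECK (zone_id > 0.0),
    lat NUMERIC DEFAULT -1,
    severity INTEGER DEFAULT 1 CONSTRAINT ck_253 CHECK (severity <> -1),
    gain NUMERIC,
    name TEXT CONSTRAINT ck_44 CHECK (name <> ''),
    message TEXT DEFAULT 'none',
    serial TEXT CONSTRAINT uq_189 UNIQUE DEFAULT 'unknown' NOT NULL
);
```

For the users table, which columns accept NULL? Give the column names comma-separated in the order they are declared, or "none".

- lon: part of the PRIMARY KEY, which implies NOT NULL → not nullable.
- user_id: declared NOT NULL → not nullable.
- interval: CHECK does not forbid NULL (a CHECK constraint passes when its expression is NULL) → nullable.
- mac: declared NOT NULL → not nullable.
- lat: UNIQUE does not imply NOT NULL → nullable.
- unit: declared NOT NULL → not nullable.
- channel: part of the PRIMARY KEY, which implies NOT NULL → not nullable.
- name: CHECK does not forbid NULL (a CHECK constraint passes when its expression is NULL) → nullable.

interval, lat, name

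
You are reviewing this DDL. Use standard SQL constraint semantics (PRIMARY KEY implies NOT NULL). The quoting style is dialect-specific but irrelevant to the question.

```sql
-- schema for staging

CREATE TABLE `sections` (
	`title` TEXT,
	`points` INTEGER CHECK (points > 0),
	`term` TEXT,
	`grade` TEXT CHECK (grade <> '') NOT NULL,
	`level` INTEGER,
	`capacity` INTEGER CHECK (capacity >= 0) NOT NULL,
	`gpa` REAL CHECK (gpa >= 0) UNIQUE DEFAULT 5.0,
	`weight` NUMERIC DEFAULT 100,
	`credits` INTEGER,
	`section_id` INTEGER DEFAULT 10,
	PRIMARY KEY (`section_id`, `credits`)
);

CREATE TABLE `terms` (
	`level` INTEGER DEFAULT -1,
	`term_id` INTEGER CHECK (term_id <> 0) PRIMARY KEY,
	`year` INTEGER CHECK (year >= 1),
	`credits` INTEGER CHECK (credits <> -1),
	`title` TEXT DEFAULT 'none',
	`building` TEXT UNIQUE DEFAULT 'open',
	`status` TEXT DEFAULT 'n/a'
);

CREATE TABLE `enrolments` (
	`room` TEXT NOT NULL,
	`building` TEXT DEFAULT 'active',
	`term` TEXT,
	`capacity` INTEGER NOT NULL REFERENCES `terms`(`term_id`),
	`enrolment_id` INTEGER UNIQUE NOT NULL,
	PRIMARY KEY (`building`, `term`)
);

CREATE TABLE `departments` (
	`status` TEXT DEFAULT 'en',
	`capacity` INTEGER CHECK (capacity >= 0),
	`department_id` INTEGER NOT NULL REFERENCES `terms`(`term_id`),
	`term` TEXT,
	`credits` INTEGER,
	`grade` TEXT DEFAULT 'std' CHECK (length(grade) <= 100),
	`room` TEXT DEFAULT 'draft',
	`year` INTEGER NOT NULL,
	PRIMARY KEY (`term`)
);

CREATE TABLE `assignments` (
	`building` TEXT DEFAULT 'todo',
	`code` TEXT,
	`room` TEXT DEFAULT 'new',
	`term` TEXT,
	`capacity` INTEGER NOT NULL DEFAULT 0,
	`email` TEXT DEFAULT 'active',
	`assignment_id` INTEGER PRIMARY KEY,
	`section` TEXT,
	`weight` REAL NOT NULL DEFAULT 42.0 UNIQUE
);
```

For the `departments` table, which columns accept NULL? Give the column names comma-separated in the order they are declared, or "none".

- status: DEFAULT only fills an omitted column; an explicit NULL is still allowed → nullable.
- capacity: CHECK does not forbid NULL (a CHECK constraint passes when its expression is NULL) → nullable.
- department_id: declared NOT NULL → not nullable.
- term: part of the PRIMARY KEY, which implies NOT NULL → not nullable.
- credits: no NOT NULL constraint applies → nullable.
- grade: CHECK does not forbid NULL (a CHECK constraint passes when its expression is NULL) → nullable.
- room: DEFAULT only fills an omitted column; an explicit NULL is still allowed → nullable.
- year: declared NOT NULL → not nullable.

status, capacity, credits, grade, room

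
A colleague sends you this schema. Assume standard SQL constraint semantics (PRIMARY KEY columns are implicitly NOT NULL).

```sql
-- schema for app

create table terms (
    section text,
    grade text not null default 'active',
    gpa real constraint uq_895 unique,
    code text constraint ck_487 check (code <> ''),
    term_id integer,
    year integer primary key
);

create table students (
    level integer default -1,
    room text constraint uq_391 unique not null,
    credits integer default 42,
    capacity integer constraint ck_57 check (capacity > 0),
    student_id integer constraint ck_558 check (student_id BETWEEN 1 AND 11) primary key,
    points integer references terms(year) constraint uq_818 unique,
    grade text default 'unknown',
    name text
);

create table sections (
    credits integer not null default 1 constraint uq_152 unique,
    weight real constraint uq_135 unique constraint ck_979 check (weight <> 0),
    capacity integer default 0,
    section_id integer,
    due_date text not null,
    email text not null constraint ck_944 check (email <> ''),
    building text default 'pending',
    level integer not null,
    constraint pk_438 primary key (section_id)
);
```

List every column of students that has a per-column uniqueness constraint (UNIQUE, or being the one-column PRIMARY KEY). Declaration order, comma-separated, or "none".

room, student_id, points

- level: no UNIQUE or single-column PK constraint.
- room: declared UNIQUE → unique.
- credits: no UNIQUE or single-column PK constraint.
- capacity: no UNIQUE or single-column PK constraint.
- student_id: single-column PRIMARY KEY → unique.
- points: declared UNIQUE → unique.
- grade: no UNIQUE or single-column PK constraint.
- name: no UNIQUE or single-column PK constraint.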